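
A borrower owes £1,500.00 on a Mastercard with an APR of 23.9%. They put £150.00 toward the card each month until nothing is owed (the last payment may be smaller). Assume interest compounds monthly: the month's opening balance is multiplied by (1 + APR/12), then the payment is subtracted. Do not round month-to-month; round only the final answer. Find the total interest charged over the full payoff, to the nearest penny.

Monthly rate r = 23.9%/12 = 1.99167% = 0.0199167.
Payoff takes n = ⌈−ln(1 − rB₀/P)/ln(1+r)⌉ = ⌈11.262⌉ = 12 payments; the last is £39.63.
Total paid = 11·£150.00 + £39.63 = £1,689.63.
Total interest = total paid − principal = £1,689.63 − £1,500.00 = £189.63.

£189.63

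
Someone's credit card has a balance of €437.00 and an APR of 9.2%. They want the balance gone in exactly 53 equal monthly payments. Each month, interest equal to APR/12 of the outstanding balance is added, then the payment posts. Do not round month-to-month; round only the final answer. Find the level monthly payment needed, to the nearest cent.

Monthly rate r = 9.2%/12 = 0.766667% = 0.00766667.
Level-payment amortization: P = B₀·r / (1 − (1+r)^(−n)) = 437.00·0.00766667 / (1 − 1.00767^(−53)).
Denominator 1 − (1+r)^(−53) = 0.332878865.
P = 3.35033 / 0.332878865 ≈ 10.06.

€10.06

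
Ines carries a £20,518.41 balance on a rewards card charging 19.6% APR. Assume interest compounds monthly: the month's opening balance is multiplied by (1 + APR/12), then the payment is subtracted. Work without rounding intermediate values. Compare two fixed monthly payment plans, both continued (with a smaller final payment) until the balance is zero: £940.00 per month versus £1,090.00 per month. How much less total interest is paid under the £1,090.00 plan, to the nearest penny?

£861.15

Monthly rate r = 19.6%/12 = 1.63333% = 0.0163333.
At £940.00/mo: n = ⌈−ln(1 − rB₀/P)/ln(1+r)⌉ = 28 payments (last £200.61); total interest = total paid − £20,518.41 = £5,062.20.
At £1,090.00/mo: 23 payments (last £739.46); total interest £4,201.05.
Interest saved = £5,062.20 − £4,201.05 = £861.15.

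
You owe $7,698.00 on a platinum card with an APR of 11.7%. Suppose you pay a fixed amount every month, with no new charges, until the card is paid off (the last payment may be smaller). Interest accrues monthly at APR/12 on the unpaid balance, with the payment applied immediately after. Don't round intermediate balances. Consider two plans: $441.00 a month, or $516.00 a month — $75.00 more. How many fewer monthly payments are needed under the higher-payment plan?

3 fewer payments

Monthly rate r = 11.7%/12 = 0.975% = 0.00975.
At $441.00/mo: n = ⌈−ln(1 − rB₀/P)/ln(1+r)⌉ = 20 payments (last $100.84); total interest = total paid − $7,698.00 = $781.84.
At $516.00/mo: 17 payments (last $103.75); total interest $661.75.
Payments saved = 20 − 17 = 3.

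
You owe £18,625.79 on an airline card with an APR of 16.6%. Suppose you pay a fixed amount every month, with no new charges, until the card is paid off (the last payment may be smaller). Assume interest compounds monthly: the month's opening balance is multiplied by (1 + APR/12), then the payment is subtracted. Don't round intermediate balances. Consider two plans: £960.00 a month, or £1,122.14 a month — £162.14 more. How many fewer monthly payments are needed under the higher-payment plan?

Monthly rate r = 16.6%/12 = 1.38333% = 0.0138333.
At £960.00/mo: n = ⌈−ln(1 − rB₀/P)/ln(1+r)⌉ = 23 payments (last £718.42); total interest = total paid − £18,625.79 = £3,212.63.
At £1,122.14/mo: 19 payments (last £1,108.26); total interest £2,680.99.
Payments saved = 23 − 19 = 4.

4 fewer payments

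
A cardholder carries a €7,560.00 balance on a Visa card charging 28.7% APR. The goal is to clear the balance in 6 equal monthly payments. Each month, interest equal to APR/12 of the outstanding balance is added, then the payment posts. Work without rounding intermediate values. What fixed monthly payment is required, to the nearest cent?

Monthly rate r = 28.7%/12 = 2.39167% = 0.0239167.
Level-payment amortization: P = B₀·r / (1 − (1+r)^(−n)) = 7560.00·0.0239167 / (1 − 1.02392^(−6)).
Denominator 1 − (1+r)^(−6) = 0.132214625.
P = 180.81 / 0.132214625 ≈ 1367.55.

€1,367.55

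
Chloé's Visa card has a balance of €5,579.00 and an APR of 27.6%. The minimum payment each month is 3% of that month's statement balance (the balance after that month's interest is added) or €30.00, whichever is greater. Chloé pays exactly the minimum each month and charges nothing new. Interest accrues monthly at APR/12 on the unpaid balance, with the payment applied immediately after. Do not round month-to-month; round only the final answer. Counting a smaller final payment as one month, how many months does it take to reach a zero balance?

Monthly rate r = 27.6%/12 = 2.3% = 0.023.
While 3% of the post-interest balance exceeds €30.00, each month B ← (B·(1+r))·(1 − 0.03), i.e. B shrinks by the factor (1+r)·0.97 = 0.99231.
This holds for months 1–226. Entering month 227 the balance is €974.68; 3% of the post-interest balance is now below €30.00, so the flat €30.00 minimum applies from here.
From month 227 a fixed €30.00 at rate r clears €974.68 in 61 more payments. Total: 226 + 61 = 287 months.

287 months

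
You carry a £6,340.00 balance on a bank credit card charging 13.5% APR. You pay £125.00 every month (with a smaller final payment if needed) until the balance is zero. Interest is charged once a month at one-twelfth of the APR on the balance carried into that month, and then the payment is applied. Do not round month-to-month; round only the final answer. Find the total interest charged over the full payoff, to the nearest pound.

Monthly rate r = 13.5%/12 = 1.125% = 0.01125.
Payoff takes n = ⌈−ln(1 − rB₀/P)/ln(1+r)⌉ = ⌈75.566⌉ = 76 payments; the last is £70.87.
Total paid = 75·£125.00 + £70.87 = £9,445.87.
Total interest = total paid − principal = £9,445.87 − £6,340.00 = £3,105.87.

£3,106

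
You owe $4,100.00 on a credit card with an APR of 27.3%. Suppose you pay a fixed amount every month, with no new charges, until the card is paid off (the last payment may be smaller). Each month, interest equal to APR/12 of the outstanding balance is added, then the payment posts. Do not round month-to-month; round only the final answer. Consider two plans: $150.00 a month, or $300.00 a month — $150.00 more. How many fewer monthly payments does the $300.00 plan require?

Monthly rate r = 27.3%/12 = 2.275% = 0.02275.
At $150.00/mo: n = ⌈−ln(1 − rB₀/P)/ln(1+r)⌉ = 44 payments (last $34.52); total interest = total paid − $4,100.00 = $2,384.52.
At $300.00/mo: 17 payments (last $167.16); total interest $867.16.
Payments saved = 44 − 17 = 27.

27 fewer payments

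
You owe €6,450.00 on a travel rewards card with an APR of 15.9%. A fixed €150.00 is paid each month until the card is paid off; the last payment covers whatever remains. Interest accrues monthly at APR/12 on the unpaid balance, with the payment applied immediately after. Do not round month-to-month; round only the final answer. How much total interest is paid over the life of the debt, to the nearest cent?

Monthly rate r = 15.9%/12 = 1.325% = 0.01325.
Payoff takes n = ⌈−ln(1 − rB₀/P)/ln(1+r)⌉ = ⌈64.073⌉ = 65 payments; the last is €10.98.
Total paid = 64·€150.00 + €10.98 = €9,610.98.
Total interest = total paid − principal = €9,610.98 − €6,450.00 = €3,160.98.

€3,160.98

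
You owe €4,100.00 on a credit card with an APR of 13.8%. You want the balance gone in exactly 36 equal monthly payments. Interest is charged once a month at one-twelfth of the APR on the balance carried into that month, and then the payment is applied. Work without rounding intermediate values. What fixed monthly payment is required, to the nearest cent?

€139.73

Monthly rate r = 13.8%/12 = 1.15% = 0.0115.
Level-payment amortization: P = B₀·r / (1 − (1+r)^(−n)) = 4100.00·0.0115 / (1 − 1.0115^(−36)).
Denominator 1 − (1+r)^(−36) = 0.337435651.
P = 47.15 / 0.337435651 ≈ 139.73.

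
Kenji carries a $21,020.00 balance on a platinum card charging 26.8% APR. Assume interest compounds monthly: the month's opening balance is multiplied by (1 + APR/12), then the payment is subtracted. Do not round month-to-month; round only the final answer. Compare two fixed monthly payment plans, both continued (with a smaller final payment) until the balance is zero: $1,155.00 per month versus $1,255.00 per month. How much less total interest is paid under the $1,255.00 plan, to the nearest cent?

$657.69

Monthly rate r = 26.8%/12 = 2.23333% = 0.0223333.
At $1,155.00/mo: n = ⌈−ln(1 − rB₀/P)/ln(1+r)⌉ = 24 payments (last $714.95); total interest = total paid − $21,020.00 = $6,259.95.
At $1,255.00/mo: 22 payments (last $267.26); total interest $5,602.26.
Interest saved = $6,259.95 − $5,602.26 = $657.69.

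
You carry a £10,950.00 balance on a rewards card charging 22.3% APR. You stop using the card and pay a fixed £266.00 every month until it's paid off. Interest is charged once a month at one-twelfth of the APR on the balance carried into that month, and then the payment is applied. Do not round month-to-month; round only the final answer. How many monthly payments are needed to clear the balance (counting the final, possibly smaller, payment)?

79 months

Monthly rate r = 22.3%/12 = 1.85833% = 0.0185833.
Recurrence: B ← B·(1+r) − £266.00.
Month 1: interest £203.49; balance after payment £10,887.49.
Month 2: interest £202.33; balance after payment £10,823.81.
Closed form: n = −ln(1 − rB₀/P)/ln(1+r) = −ln(0.23501)/ln(1.01858) ≈ 78.648, so the balance reaches zero during payment 79.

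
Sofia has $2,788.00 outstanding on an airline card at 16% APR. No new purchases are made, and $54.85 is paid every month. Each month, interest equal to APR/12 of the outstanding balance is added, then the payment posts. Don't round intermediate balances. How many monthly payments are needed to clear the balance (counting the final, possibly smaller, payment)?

Monthly rate r = 16%/12 = 1.33333% = 0.0133333.
Recurrence: B ← B·(1+r) − $54.85.
Month 1: interest $37.17; balance after payment $2,770.32.
Month 2: interest $36.94; balance after payment $2,752.41.
Closed form: n = −ln(1 − rB₀/P)/ln(1+r) = −ln(0.32227)/ln(1.01333) ≈ 85.492, so the balance reaches zero during payment 86.

86 payments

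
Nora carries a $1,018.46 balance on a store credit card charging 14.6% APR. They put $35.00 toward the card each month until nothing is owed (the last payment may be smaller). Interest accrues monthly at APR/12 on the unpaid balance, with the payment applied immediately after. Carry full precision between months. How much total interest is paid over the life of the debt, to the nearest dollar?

Monthly rate r = 14.6%/12 = 1.21667% = 0.0121667.
Payoff takes n = ⌈−ln(1 − rB₀/P)/ln(1+r)⌉ = ⌈36.137⌉ = 37 payments; the last is $4.81.
Total paid = 36·$35.00 + $4.81 = $1,264.81.
Total interest = total paid − principal = $1,264.81 − $1,018.46 = $246.35.

$246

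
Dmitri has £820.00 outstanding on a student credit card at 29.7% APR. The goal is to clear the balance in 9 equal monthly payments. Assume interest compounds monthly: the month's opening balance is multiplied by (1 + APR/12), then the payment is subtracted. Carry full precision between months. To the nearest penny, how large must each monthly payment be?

Monthly rate r = 29.7%/12 = 2.475% = 0.02475.
Level-payment amortization: P = B₀·r / (1 − (1+r)^(−n)) = 820.00·0.02475 / (1 − 1.02475^(−9)).
Denominator 1 − (1+r)^(−9) = 0.197511796.
P = 20.295 / 0.197511796 ≈ 102.75.

£102.75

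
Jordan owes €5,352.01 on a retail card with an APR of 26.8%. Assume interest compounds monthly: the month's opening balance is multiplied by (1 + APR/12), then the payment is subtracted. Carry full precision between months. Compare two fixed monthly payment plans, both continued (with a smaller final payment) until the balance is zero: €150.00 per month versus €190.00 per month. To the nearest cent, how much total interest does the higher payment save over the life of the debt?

€2,292.32

Monthly rate r = 26.8%/12 = 2.23333% = 0.0223333.
At €150.00/mo: n = ⌈−ln(1 − rB₀/P)/ln(1+r)⌉ = 73 payments (last €24.18); total interest = total paid − €5,352.01 = €5,472.17.
At €190.00/mo: 45 payments (last €171.86); total interest €3,179.85.
Interest saved = €5,472.17 − €3,179.85 = €2,292.32.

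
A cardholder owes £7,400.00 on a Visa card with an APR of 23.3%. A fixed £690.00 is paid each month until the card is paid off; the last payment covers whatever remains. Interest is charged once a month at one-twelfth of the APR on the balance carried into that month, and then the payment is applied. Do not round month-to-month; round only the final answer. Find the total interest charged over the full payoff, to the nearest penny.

£978.62

Monthly rate r = 23.3%/12 = 1.94167% = 0.0194167.
Payoff takes n = ⌈−ln(1 − rB₀/P)/ln(1+r)⌉ = ⌈12.142⌉ = 13 payments; the last is £98.62.
Total paid = 12·£690.00 + £98.62 = £8,378.62.
Total interest = total paid − principal = £8,378.62 − £7,400.00 = £978.62.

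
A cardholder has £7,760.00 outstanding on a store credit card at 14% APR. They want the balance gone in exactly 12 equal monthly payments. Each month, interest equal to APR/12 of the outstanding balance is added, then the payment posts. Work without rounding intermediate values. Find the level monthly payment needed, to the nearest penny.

Monthly rate r = 14%/12 = 1.16667% = 0.0116667.
Level-payment amortization: P = B₀·r / (1 − (1+r)^(−n)) = 7760.00·0.0116667 / (1 − 1.01167^(−12)).
Denominator 1 − (1+r)^(−12) = 0.129936977.
P = 90.5333 / 0.129936977 ≈ 696.75.

£696.75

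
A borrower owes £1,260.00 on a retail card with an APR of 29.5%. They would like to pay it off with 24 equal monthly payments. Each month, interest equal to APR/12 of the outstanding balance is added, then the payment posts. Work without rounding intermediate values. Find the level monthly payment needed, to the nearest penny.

Monthly rate r = 29.5%/12 = 2.45833% = 0.0245833.
Level-payment amortization: P = B₀·r / (1 − (1+r)^(−n)) = 1260.00·0.0245833 / (1 − 1.02458^(−24)).
Denominator 1 − (1+r)^(−24) = 0.441703235.
P = 30.975 / 0.441703235 ≈ 70.13.

£70.13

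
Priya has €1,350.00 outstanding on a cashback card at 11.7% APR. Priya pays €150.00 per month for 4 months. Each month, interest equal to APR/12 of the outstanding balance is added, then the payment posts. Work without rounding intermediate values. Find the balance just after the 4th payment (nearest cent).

Monthly rate r = 11.7%/12 = 0.975% = 0.00975.
Each month: B ← B·(1+r) − €150.00.
Month 1: interest €13.16; balance after payment €1,213.16.
Month 2: interest €11.83; balance after payment €1,074.99.
Month 3: interest €10.48; balance after payment €935.47.
Month 4: interest €9.12; balance after payment €794.59.

€794.59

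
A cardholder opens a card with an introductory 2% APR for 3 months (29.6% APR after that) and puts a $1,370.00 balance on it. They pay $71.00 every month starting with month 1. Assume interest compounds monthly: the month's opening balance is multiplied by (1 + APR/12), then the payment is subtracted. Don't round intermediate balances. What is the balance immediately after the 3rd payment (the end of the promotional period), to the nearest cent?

$1,163.51

Promo months 1–3 at r₀ = 2%/12 = 0.00166667; months 4+ at r₁ = 29.6%/12 = 0.0246667.
After month 3: iterate B ← B·(1+r₀) − $71.00 for 3 months → $1,163.51.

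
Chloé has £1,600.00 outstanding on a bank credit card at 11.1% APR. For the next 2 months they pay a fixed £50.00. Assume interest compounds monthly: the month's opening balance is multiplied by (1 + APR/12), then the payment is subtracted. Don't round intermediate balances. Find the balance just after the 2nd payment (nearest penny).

Monthly rate r = 11.1%/12 = 0.925% = 0.00925.
Each month: B ← B·(1+r) − £50.00.
Month 1: interest £14.80; balance after payment £1,564.80.
Month 2: interest £14.47; balance after payment £1,529.27.

£1,529.27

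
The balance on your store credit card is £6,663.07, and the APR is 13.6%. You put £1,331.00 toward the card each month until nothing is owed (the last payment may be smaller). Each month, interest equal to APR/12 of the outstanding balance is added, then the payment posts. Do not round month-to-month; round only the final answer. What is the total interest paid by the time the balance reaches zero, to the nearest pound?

Monthly rate r = 13.6%/12 = 1.13333% = 0.0113333.
Payoff takes n = ⌈−ln(1 − rB₀/P)/ln(1+r)⌉ = ⌈5.183⌉ = 6 payments; the last is £244.47.
Total paid = 5·£1,331.00 + £244.47 = £6,899.47.
Total interest = total paid − principal = £6,899.47 − £6,663.07 = £236.40.

£236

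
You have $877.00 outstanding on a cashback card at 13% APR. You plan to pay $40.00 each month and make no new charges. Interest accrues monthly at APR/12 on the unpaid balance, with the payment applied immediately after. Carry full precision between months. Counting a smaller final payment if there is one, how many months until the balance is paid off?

Monthly rate r = 13%/12 = 1.08333% = 0.0108333.
Recurrence: B ← B·(1+r) − $40.00.
Month 1: interest $9.50; balance after payment $846.50.
Month 2: interest $9.17; balance after payment $815.67.
Closed form: n = −ln(1 − rB₀/P)/ln(1+r) = −ln(0.76248)/ln(1.01083) ≈ 25.167, so the balance reaches zero during payment 26.

26 payments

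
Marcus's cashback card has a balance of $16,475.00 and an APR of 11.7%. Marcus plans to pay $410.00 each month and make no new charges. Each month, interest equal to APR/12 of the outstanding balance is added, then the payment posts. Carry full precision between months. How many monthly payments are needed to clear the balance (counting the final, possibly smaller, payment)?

52 months

Monthly rate r = 11.7%/12 = 0.975% = 0.00975.
Recurrence: B ← B·(1+r) − $410.00.
Month 1: interest $160.63; balance after payment $16,225.63.
Month 2: interest $158.20; balance after payment $15,973.83.
Closed form: n = −ln(1 − rB₀/P)/ln(1+r) = −ln(0.60822)/ln(1.00975) ≈ 51.246, so the balance reaches zero during payment 52.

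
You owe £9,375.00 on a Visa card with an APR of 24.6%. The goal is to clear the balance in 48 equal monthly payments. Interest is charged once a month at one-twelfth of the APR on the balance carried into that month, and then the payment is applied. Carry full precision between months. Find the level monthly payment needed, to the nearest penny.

£308.76

Monthly rate r = 24.6%/12 = 2.05% = 0.0205.
Level-payment amortization: P = B₀·r / (1 − (1+r)^(−n)) = 9375.00·0.0205 / (1 − 1.0205^(−48)).
Denominator 1 − (1+r)^(−48) = 0.622449052.
P = 192.188 / 0.622449052 ≈ 308.76.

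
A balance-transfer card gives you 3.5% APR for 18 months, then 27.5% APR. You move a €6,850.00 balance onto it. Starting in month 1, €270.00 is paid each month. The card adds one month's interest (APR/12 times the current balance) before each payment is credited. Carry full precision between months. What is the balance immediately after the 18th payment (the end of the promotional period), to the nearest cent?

Promo months 1–18 at r₀ = 3.5%/12 = 0.00291667; months 19+ at r₁ = 27.5%/12 = 0.0229167.
After month 18: iterate B ← B·(1+r₀) − €270.00 for 18 months → €2,236.30.

€2,236.30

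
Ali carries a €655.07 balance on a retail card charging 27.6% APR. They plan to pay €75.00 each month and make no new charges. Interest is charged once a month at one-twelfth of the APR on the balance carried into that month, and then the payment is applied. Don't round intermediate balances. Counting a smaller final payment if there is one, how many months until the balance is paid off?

10 months

Monthly rate r = 27.6%/12 = 2.3% = 0.023.
Recurrence: B ← B·(1+r) − €75.00.
Month 1: interest €15.07; balance after payment €595.14.
Month 2: interest €13.69; balance after payment €533.82.
Closed form: n = −ln(1 − rB₀/P)/ln(1+r) = −ln(0.79911)/ln(1.023) ≈ 9.862, so the balance reaches zero during payment 10.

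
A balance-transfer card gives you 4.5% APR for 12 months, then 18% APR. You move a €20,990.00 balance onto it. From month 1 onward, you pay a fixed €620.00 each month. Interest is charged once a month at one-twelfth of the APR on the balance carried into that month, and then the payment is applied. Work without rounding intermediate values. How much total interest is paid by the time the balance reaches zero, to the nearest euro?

€4,223

Promo months 1–12 at r₀ = 4.5%/12 = 0.00375; months 13+ at r₁ = 18%/12 = 0.015.
After month 12: iterate B ← B·(1+r₀) − €620.00 for 12 months → €14,358.89.
Then at r₁ with €620.00/mo: n₂ = −ln(1 − r₁·B/P)/ln(1+r₁) ≈ 28.66 → 29 more payments.
Total paid = 40·€620.00 + €413.22 = €25,213.22; interest = €25,213.22 − €20,990.00 = €4,223.22.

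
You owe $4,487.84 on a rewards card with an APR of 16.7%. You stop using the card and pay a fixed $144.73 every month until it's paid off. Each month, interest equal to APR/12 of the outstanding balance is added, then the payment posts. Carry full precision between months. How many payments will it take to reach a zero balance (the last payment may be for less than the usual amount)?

Monthly rate r = 16.7%/12 = 1.39167% = 0.0139167.
Recurrence: B ← B·(1+r) − $144.73.
Month 1: interest $62.46; balance after payment $4,405.57.
Month 2: interest $61.31; balance after payment $4,322.15.
Closed form: n = −ln(1 − rB₀/P)/ln(1+r) = −ln(0.56847)/ln(1.01392) ≈ 40.867, so the balance reaches zero during payment 41.

41 months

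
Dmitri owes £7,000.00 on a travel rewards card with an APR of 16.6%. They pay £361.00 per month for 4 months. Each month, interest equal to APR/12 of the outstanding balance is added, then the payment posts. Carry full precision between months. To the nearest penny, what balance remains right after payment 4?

Monthly rate r = 16.6%/12 = 1.38333% = 0.0138333.
Each month: B ← B·(1+r) − £361.00.
Month 1: interest £96.83; balance after payment £6,735.83.
Month 2: interest £93.18; balance after payment £6,468.01.
Month 3: interest £89.47; balance after payment £6,196.49.
Month 4: interest £85.72; balance after payment £5,921.20.

£5,921.20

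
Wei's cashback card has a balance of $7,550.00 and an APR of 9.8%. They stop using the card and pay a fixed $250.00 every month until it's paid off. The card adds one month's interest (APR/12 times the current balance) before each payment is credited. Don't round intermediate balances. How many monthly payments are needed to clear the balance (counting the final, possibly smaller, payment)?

Monthly rate r = 9.8%/12 = 0.816667% = 0.00816667.
Recurrence: B ← B·(1+r) − $250.00.
Month 1: interest $61.66; balance after payment $7,361.66.
Month 2: interest $60.12; balance after payment $7,171.78.
Closed form: n = −ln(1 − rB₀/P)/ln(1+r) = −ln(0.75337)/ln(1.00817) ≈ 34.819, so the balance reaches zero during payment 35.

35 payments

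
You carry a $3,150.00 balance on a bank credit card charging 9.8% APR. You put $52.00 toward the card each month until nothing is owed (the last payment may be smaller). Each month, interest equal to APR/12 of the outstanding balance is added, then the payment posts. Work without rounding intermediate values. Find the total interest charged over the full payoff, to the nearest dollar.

Monthly rate r = 9.8%/12 = 0.816667% = 0.00816667.
Payoff takes n = ⌈−ln(1 − rB₀/P)/ln(1+r)⌉ = ⌈83.928⌉ = 84 payments; the last is $48.25.
Total paid = 83·$52.00 + $48.25 = $4,364.25.
Total interest = total paid − principal = $4,364.25 − $3,150.00 = $1,214.25.

$1,214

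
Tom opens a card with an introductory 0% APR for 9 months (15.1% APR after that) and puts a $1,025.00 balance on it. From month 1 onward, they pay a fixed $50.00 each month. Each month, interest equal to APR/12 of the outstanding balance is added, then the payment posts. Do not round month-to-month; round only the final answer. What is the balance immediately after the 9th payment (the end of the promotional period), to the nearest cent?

Promo months 1–9 at r₀ = 0%/12 = 0; months 10+ at r₁ = 15.1%/12 = 0.0125833.
After month 9 (no interest yet): B = $1,025.00 − 9·$50.00 = $575.00.

$575.00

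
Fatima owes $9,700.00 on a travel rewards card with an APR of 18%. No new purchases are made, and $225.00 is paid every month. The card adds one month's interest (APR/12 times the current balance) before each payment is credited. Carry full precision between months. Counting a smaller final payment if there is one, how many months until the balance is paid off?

Monthly rate r = 18%/12 = 1.5% = 0.015.
Recurrence: B ← B·(1+r) − $225.00.
Month 1: interest $145.50; balance after payment $9,620.50.
Month 2: interest $144.31; balance after payment $9,539.81.
Closed form: n = −ln(1 − rB₀/P)/ln(1+r) = −ln(0.35333)/ln(1.015) ≈ 69.875, so the balance reaches zero during payment 70.

70 months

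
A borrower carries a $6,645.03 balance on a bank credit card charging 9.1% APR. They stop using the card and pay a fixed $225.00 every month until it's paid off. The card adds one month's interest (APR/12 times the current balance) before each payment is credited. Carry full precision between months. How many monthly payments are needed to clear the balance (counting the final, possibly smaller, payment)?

34 months

Monthly rate r = 9.1%/12 = 0.758333% = 0.00758333.
Recurrence: B ← B·(1+r) − $225.00.
Month 1: interest $50.39; balance after payment $6,470.42.
Month 2: interest $49.07; balance after payment $6,294.49.
Closed form: n = −ln(1 − rB₀/P)/ln(1+r) = −ln(0.77604)/ln(1.00758) ≈ 33.562, so the balance reaches zero during payment 34.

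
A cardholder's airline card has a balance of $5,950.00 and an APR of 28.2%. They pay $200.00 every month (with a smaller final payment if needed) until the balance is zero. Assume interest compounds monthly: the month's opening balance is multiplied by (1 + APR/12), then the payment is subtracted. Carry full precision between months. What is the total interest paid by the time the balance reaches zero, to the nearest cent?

$4,391.91

Monthly rate r = 28.2%/12 = 2.35% = 0.0235.
Payoff takes n = ⌈−ln(1 − rB₀/P)/ln(1+r)⌉ = ⌈51.707⌉ = 52 payments; the last is $141.91.
Total paid = 51·$200.00 + $141.91 = $10,341.91.
Total interest = total paid − principal = $10,341.91 − $5,950.00 = $4,391.91.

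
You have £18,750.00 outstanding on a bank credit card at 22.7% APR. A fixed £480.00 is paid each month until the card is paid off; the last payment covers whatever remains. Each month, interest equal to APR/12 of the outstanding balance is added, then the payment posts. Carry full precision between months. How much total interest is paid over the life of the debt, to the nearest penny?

Monthly rate r = 22.7%/12 = 1.89167% = 0.0189167.
Payoff takes n = ⌈−ln(1 − rB₀/P)/ln(1+r)⌉ = ⌈71.664⌉ = 72 payments; the last is £319.57.
Total paid = 71·£480.00 + £319.57 = £34,399.57.
Total interest = total paid − principal = £34,399.57 − £18,750.00 = £15,649.57.

£15,649.57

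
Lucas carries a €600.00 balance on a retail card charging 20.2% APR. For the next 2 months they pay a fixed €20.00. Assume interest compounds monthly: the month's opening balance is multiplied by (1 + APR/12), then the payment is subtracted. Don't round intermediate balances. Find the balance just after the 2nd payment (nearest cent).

€580.03

Monthly rate r = 20.2%/12 = 1.68333% = 0.0168333.
Each month: B ← B·(1+r) − €20.00.
Month 1: interest €10.10; balance after payment €590.10.
Month 2: interest €9.93; balance after payment €580.03.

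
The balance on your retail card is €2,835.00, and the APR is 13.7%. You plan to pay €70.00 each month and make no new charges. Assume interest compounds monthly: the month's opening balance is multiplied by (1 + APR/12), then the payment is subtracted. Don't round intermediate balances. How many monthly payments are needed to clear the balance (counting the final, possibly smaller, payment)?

Monthly rate r = 13.7%/12 = 1.14167% = 0.0114167.
Recurrence: B ← B·(1+r) − €70.00.
Month 1: interest €32.37; balance after payment €2,797.37.
Month 2: interest €31.94; balance after payment €2,759.30.
Closed form: n = −ln(1 − rB₀/P)/ln(1+r) = −ln(0.53763)/ln(1.01142) ≈ 54.668, so the balance reaches zero during payment 55.

55 payments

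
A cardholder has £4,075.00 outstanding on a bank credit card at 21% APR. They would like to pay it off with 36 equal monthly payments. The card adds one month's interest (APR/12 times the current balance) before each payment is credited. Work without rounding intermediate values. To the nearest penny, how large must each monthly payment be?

Monthly rate r = 21%/12 = 1.75% = 0.0175.
Level-payment amortization: P = B₀·r / (1 − (1+r)^(−n)) = 4075.00·0.0175 / (1 − 1.0175^(−36)).
Denominator 1 − (1+r)^(−36) = 0.464498174.
P = 71.3125 / 0.464498174 ≈ 153.53.

£153.53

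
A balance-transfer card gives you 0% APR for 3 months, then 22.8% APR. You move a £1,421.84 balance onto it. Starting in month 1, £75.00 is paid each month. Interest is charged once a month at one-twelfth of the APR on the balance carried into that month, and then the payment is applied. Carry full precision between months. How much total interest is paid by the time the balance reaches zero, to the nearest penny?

Promo months 1–3 at r₀ = 0%/12 = 0; months 4+ at r₁ = 22.8%/12 = 0.019.
After month 3 (no interest yet): B = £1,421.84 − 3·£75.00 = £1,196.84.
Then at r₁ with £75.00/mo: n₂ = −ln(1 − r₁·B/P)/ln(1+r₁) ≈ 19.19 → 20 more payments.
Total paid = 22·£75.00 + £14.63 = £1,664.63; interest = £1,664.63 − £1,421.84 = £242.79.

£242.79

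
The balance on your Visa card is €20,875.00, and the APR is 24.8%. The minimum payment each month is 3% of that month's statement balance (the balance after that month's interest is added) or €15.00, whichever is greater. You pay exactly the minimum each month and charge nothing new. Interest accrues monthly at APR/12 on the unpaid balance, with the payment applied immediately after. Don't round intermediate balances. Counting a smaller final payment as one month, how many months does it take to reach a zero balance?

Monthly rate r = 24.8%/12 = 2.06667% = 0.0206667.
While 3% of the post-interest balance exceeds €15.00, each month B ← (B·(1+r))·(1 − 0.03), i.e. B shrinks by the factor (1+r)·0.97 = 0.99005.
This holds for months 1–376. Entering month 377 the balance is €485.46; 3% of the post-interest balance is now below €15.00, so the flat €15.00 minimum applies from here.
From month 377 a fixed €15.00 at rate r clears €485.46 in 55 more payments. Total: 376 + 55 = 431 months.

431 months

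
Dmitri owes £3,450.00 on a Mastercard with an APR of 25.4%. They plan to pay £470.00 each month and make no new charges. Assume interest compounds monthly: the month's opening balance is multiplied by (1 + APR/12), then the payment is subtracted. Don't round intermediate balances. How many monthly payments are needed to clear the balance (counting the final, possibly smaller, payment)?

9 payments

Monthly rate r = 25.4%/12 = 2.11667% = 0.0211667.
Recurrence: B ← B·(1+r) − £470.00.
Month 1: interest £73.03; balance after payment £3,053.03.
Month 2: interest £64.62; balance after payment £2,647.65.
Closed form: n = −ln(1 − rB₀/P)/ln(1+r) = −ln(0.84463)/ln(1.02117) ≈ 8.062, so the balance reaches zero during payment 9.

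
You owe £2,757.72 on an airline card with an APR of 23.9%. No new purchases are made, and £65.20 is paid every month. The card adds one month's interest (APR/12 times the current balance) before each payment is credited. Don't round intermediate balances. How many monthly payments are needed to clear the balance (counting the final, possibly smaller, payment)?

94 months

Monthly rate r = 23.9%/12 = 1.99167% = 0.0199167.
Recurrence: B ← B·(1+r) − £65.20.
Month 1: interest £54.92; balance after payment £2,747.44.
Month 2: interest £54.72; balance after payment £2,736.96.
Closed form: n = −ln(1 − rB₀/P)/ln(1+r) = −ln(0.1576)/ln(1.01992) ≈ 93.693, so the balance reaches zero during payment 94.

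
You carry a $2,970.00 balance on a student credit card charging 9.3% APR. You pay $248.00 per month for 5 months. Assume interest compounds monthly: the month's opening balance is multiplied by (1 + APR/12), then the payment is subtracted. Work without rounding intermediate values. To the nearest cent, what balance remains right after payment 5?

$1,827.52

Monthly rate r = 9.3%/12 = 0.775% = 0.00775.
Each month: B ← B·(1+r) − $248.00.
Month 1: interest $23.02; balance after payment $2,745.02.
Month 2: interest $21.27; balance after payment $2,518.29.
Month 3: interest $19.52; balance after payment $2,289.81.
Month 4: interest $17.75; balance after payment $2,059.55.
Month 5: interest $15.96; balance after payment $1,827.52.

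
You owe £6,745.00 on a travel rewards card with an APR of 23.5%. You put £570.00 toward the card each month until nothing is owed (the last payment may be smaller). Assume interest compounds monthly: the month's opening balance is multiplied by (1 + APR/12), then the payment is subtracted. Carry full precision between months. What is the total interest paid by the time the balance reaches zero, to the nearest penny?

£1,004.31

Monthly rate r = 23.5%/12 = 1.95833% = 0.0195833.
Payoff takes n = ⌈−ln(1 − rB₀/P)/ln(1+r)⌉ = ⌈13.593⌉ = 14 payments; the last is £339.31.
Total paid = 13·£570.00 + £339.31 = £7,749.31.
Total interest = total paid − principal = £7,749.31 − £6,745.00 = £1,004.31.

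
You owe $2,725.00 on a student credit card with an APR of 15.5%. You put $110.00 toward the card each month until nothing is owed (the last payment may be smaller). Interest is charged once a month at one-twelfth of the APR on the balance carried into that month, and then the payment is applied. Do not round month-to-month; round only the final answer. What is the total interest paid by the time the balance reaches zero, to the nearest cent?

Monthly rate r = 15.5%/12 = 1.29167% = 0.0129167.
Payoff takes n = ⌈−ln(1 − rB₀/P)/ln(1+r)⌉ = ⌈30.048⌉ = 31 payments; the last is $5.31.
Total paid = 30·$110.00 + $5.31 = $3,305.31.
Total interest = total paid − principal = $3,305.31 − $2,725.00 = $580.31.

$580.31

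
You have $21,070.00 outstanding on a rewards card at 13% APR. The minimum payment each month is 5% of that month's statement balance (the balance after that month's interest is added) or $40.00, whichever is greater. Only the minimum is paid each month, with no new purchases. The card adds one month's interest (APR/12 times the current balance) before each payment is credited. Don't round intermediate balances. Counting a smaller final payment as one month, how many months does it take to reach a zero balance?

104 months

Monthly rate r = 13%/12 = 1.08333% = 0.0108333.
While 5% of the post-interest balance exceeds $40.00, each month B ← (B·(1+r))·(1 − 0.05), i.e. B shrinks by the factor (1+r)·0.95 = 0.96029.
This holds for months 1–81. Entering month 82 the balance is $791.26; 5% of the post-interest balance is now below $40.00, so the flat $40.00 minimum applies from here.
From month 82 a fixed $40.00 at rate r clears $791.26 in 23 more payments. Total: 81 + 23 = 104 months.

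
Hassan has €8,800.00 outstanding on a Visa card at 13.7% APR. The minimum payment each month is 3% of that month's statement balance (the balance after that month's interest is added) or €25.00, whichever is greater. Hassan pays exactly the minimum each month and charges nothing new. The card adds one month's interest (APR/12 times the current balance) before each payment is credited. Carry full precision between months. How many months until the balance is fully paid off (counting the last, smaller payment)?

Monthly rate r = 13.7%/12 = 1.14167% = 0.0114167.
While 3% of the post-interest balance exceeds €25.00, each month B ← (B·(1+r))·(1 − 0.03), i.e. B shrinks by the factor (1+r)·0.97 = 0.98107.
This holds for months 1–124. Entering month 125 the balance is €823.21; 3% of the post-interest balance is now below €25.00, so the flat €25.00 minimum applies from here.
From month 125 a fixed €25.00 at rate r clears €823.21 in 42 more payments. Total: 124 + 42 = 166 months.

166 months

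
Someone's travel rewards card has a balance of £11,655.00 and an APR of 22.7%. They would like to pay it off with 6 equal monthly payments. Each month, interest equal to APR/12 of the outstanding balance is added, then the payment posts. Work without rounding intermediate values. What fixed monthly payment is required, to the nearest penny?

£2,073.12

Monthly rate r = 22.7%/12 = 1.89167% = 0.0189167.
Level-payment amortization: P = B₀·r / (1 − (1+r)^(−n)) = 11655.00·0.0189167 / (1 − 1.01892^(−6)).
Denominator 1 − (1+r)^(−6) = 0.106348882.
P = 220.474 / 0.106348882 ≈ 2073.12.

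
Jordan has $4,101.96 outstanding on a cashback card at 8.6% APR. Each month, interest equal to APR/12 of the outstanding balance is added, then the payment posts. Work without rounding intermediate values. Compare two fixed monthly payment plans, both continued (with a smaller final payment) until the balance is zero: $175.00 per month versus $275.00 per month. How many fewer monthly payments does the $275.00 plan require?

Monthly rate r = 8.6%/12 = 0.716667% = 0.00716667.
At $175.00/mo: n = ⌈−ln(1 − rB₀/P)/ln(1+r)⌉ = 26 payments (last $131.89); total interest = total paid − $4,101.96 = $404.93.
At $275.00/mo: 16 payments (last $228.87); total interest $251.91.
Payments saved = 26 − 16 = 10.

10 fewer payments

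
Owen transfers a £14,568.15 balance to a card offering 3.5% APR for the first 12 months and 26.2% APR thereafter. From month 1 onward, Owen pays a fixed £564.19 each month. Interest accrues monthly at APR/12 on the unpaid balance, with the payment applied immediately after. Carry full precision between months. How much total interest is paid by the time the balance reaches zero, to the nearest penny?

£2,184.60

Promo months 1–12 at r₀ = 3.5%/12 = 0.00291667; months 13+ at r₁ = 26.2%/12 = 0.0218333.
After month 12: iterate B ← B·(1+r₀) − £564.19 for 12 months → £8,206.35.
Then at r₁ with £564.19/mo: n₂ = −ln(1 − r₁·B/P)/ln(1+r₁) ≈ 17.69 → 18 more payments.
Total paid = 29·£564.19 + £391.24 = £16,752.75; interest = £16,752.75 − £14,568.15 = £2,184.60.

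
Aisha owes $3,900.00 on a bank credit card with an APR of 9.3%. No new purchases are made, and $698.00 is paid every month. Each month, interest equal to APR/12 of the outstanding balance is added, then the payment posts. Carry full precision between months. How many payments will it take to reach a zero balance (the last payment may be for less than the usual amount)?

6 payments

Monthly rate r = 9.3%/12 = 0.775% = 0.00775.
Recurrence: B ← B·(1+r) − $698.00.
Month 1: interest $30.23; balance after payment $3,232.22.
Month 2: interest $25.05; balance after payment $2,559.27.
Month 3: interest $19.83; balance after payment $1,881.11.
Month 4: interest $14.58; balance after payment $1,197.69.
Month 5: interest $9.28; balance after payment $508.97.
Month 6: interest $3.94; balance after payment $0.00.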